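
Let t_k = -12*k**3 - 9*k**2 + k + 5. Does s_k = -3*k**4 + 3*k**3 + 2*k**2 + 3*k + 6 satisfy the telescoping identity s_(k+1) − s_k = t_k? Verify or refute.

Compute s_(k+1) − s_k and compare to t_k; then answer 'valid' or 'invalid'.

Valid — Δs_k = t_k.

s_(k+1) = -3*k**4 - 9*k**3 - 7*k**2 + 4*k + 11
s_(k+1) − s_k = -12*k**3 - 9*k**2 + k + 5
(s_(k+1) − s_k) − t_k = 0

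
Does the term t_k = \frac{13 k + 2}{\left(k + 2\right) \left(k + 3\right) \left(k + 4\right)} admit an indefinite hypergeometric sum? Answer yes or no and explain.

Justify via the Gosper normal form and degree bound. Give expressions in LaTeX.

Yes. s_k = \frac{k \left(7 k - 4\right)}{3 \left(k + 2\right) \left(k + 3\right)}.

Step 1: r(k) = (k + 2)*(13*k + 15)/((k + 5)*(13*k + 2)).
So A=k + 2 and B=k + 5, with C=k + 2/13.
Need (k + 2)·f(k+1) − (k + 4)·f(k) = k + 2/13.
Degrees (1,1,1) ⇒ d ≤ 2.
Solve for f: f(k) = k*(7*k - 4)/39 (degree 2 ≤ 2).
Get s_k = R·t_k = k*(7*k - 4)/(3*(k + 2)*(k + 3)) with R(k) = B(k−1)f(k)/C(k) = k*(k + 4)*(7*k - 4)/(3*(13*k + 2)).
s_(k+1) − s_k = (13*k + 2)/(k**3 + 9*k**2 + 26*k + 24) = t_k.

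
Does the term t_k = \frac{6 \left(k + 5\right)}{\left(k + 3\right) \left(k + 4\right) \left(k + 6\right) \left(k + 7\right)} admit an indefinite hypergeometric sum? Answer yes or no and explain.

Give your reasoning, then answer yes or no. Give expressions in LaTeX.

Ratio r(k) = (k + 3)*(k + 6)**2/((k + 5)**2*(k + 8)).
Factor: A=k + 3; B=k + 8; C=k**2 + 10*k + 25.
Set up (k + 3)·f(k+1) − (k + 7)·f(k) − (k**2 + 10*k + 25) = 0.
deg f ≤ 4 (via 1,1,2).
Solving with deg f ≤ 4: f(k) = k*(k + 4)*(k + 5)*(k + 9)/36.
R(k) = B(k−1)·f(k)/C(k) = k*(k + 4)*(k + 7)*(k + 9)/(36*(k + 5)); s_k = R·t_k = k*(k + 9)/(6*(k**2 + 9*k + 18)).
s_(k+1) − s_k = 6*(k + 5)/(k**4 + 20*k**3 + 145*k**2 + 450*k + 504) = t_k.

Yes. s_k = \frac{k \left(k + 9\right)}{6 \left(k^{2} + 9 k + 18\right)}.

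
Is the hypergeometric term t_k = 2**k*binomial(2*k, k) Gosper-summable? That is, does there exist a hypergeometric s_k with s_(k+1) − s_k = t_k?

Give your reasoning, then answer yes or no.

No. Not Gosper-summable.

Ratio r(k) = 4*(2*k + 1)/(k + 1).
So A=8*k + 4 and B=k + 1, with C=1.
Solve (8*k + 4)·f(k+1) − (k)·f(k) = 1.
Degrees (1,1,0) ⇒ d ≤ -1.
Bound -1 < 0, so the key equation has no polynomial solution.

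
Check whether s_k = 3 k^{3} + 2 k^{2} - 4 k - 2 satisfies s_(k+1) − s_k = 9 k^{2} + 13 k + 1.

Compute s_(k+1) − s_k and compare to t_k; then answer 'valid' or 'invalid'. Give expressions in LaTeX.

s_(k+1) = 3*k**3 + 11*k**2 + 9*k - 1
s_(k+1) − s_k = 9*k**2 + 13*k + 1
(s_(k+1) − s_k) − t_k = 0

Valid: the claim telescopes to t_k.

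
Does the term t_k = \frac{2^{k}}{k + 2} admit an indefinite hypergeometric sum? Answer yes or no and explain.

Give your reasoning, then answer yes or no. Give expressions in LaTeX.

t_(k+1)/t_k = 2*(k + 2)/(k + 3).
So A=2*k + 4 and B=k + 3, with C=1.
Need (2*k + 4)·f(k+1) − (k + 2)·f(k) = 1.
d = -1 from the (1,1,0) case.
deg f ≤ -1 is impossible — no certificate.

No; the degree bound rules out any f.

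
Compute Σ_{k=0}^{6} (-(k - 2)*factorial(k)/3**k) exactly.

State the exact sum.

Compute t_(k+1)/t_k: get (k**2 - 1)/(3*(k - 2)).
So A=k/3 + 1/3 and B=1, with C=k - 2.
Key eq: (k/3 + 1/3)·f(k+1) = (1)·f(k) + (k - 2).
From deg A=1, deg B=0, deg C=1: d=0.
Solving with deg f ≤ 0: f(k) = 3.
R(k) = B(k−1)·f(k)/C(k) = 3/(k - 2); s_k = R·t_k = -3**(1 - k)*factorial(k).
Δs = -(k - 2)*factorial(k)/3**k, as required.
Telescoping: Σ = s_(7) − s_(0) = -560/81 − (-3) = -317/81.

Σ = -317/81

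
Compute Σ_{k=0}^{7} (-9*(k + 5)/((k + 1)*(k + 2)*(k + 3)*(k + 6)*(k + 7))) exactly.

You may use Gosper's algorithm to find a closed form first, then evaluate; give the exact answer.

Step 1: r(k) = (k + 1)*(k + 6)**2/((k + 4)*(k + 5)*(k + 8)).
A = k + 1, B = k + 8, C = k**3 + 14*k**2 + 65*k + 100.
Need (k + 1)·f(k+1) − (k + 7)·f(k) = k**3 + 14*k**2 + 65*k + 100.
From deg A=1, deg B=1, deg C=3: d=6.
Match coefficients ⇒ f(k) = k*(k + 3)*(k + 4)**2*(k + 5)**2/36.
So s_k = (B(k−1)f/C)·t_k = (k*(k + 3)*(k + 4)*(k + 7)/36)·t_k = k*(-k**2 - 9*k - 20)/(4*(k**3 + 9*k**2 + 20*k + 12)).
Verify: 9*(-k - 5)/(k**5 + 19*k**4 + 131*k**3 + 401*k**2 + 540*k + 252) matches t_k.
Σ_(k=0)^(7) t_k = s_(8) − s_(0) = -26/105 − (0) = -26/105.

Σ = -26/105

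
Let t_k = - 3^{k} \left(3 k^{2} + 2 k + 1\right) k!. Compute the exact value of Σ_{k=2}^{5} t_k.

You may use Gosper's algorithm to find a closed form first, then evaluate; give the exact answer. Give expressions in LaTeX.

Σ = -2624382

t_(k+1)/t_k = 3*(3*k**3 + 11*k**2 + 14*k + 6)/(3*k**2 + 2*k + 1).
Factor: A=3*k + 3; B=1; C=k**2 + 2*k/3 + 1/3.
Need (3*k + 3)·f(k+1) − (1)·f(k) = k**2 + 2*k/3 + 1/3.
From deg A=1, deg B=0, deg C=2: d=1.
Solving with deg f ≤ 1: f(k) = (k - 1)/3.
Get s_k = R·t_k = -3**k*(k - 1)*factorial(k) with R(k) = B(k−1)f(k)/C(k) = (k - 1)/(3*k**2 + 2*k + 1).
Check: Δs_k = -3**k*(3*k**2 + 2*k + 1)*factorial(k). ✓
Σ_(k=2)^(5) t_k = s_(6) − s_(2) = -2624400 − (-18) = -2624382.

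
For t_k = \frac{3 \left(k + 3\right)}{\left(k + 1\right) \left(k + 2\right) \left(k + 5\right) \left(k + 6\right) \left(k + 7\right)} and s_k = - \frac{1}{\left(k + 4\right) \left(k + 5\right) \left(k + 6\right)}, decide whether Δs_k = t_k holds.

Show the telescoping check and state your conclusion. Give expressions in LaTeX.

s_(k+1) = -1/((k + 5)*(k + 6)*(k + 7))
s_(k+1) − s_k = 3/((k + 4)*(k + 5)*(k + 6)*(k + 7))
(s_(k+1) − s_k) − t_k = 6*(-2*k - 5)/(k**6 + 25*k**5 + 247*k**4 + 1219*k**3 + 3112*k**2 + 3796*k + 1680)

Invalid: residual \frac{6 \left(- 2 k - 5\right)}{k^{6} + 25 k^{5} + 247 k^{4} + 1219 k^{3} + 3112 k^{2} + 3796 k + 1680} ≠ 0.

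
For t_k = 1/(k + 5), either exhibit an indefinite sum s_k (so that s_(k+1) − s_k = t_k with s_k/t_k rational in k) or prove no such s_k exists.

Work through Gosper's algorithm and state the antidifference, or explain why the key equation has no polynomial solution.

no hypergeometric antidifference exists

The ratio is (k + 5)/(k + 6).
Take A(k)=k + 5, B(k)=k + 6, C(k)=1.
f must satisfy (k + 5)·f(k+1) − (k + 5)·f(k) = 1.
Bound: deg f ≤ 0.
f = c0 ⇒ A·f(k+1) − B(k−1)·f(k) − C = -1. The system {-1 = 0} is inconsistent; no antidifference.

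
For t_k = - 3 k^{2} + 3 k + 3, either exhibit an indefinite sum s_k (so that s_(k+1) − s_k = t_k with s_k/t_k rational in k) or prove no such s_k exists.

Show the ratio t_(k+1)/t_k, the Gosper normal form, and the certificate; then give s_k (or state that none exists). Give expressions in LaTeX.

Ratio r(k) = (k**2 + k - 1)/(k**2 - k - 1).
Normal form (A,B,C) = (1, 1, k**2 - k - 1).
Key eq: (1)·f(k+1) = (1)·f(k) + (k**2 - k - 1).
Degrees (0,0,2) ⇒ d ≤ 3.
Match coefficients ⇒ f(k) = k*(k**2 - 3*k - 1)/3.
Certificate R = B(k−1)f/C = k*(k**2 - 3*k - 1)/(3*(k**2 - k - 1)) gives s_k = k*(-k**2 + 3*k + 1).
s_(k+1) − s_k = -3*k**2 + 3*k + 3 = t_k.

s_k = k \left(- k^{2} + 3 k + 1\right)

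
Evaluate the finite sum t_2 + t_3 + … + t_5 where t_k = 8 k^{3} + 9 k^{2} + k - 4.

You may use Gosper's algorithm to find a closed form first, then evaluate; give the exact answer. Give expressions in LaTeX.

Step 1: r(k) = (8*k**3 + 33*k**2 + 43*k + 14)/(8*k**3 + 9*k**2 + k - 4).
So A=1 and B=1, with C=k**3 + 9*k**2/8 + k/8 - 1/2.
Need (1)·f(k+1) − (1)·f(k) = k**3 + 9*k**2/8 + k/8 - 1/2.
d = 4 from the (0,0,3) case.
Solve for f: f(k) = k*(2*k**3 - k**2 - 2*k - 3)/8 (degree 4 ≤ 4).
Certificate R = B(k−1)f/C = k*(2*k**3 - k**2 - 2*k - 3)/(8*k**3 + 9*k**2 + k - 4) gives s_k = k*(2*k**3 - k**2 - 2*k - 3).
s_(k+1) − s_k = 8*k**3 + 9*k**2 + k - 4 = t_k.
Telescoping: Σ = s_(6) − s_(2) = 2286 − (10) = 2276.

Σ = 2276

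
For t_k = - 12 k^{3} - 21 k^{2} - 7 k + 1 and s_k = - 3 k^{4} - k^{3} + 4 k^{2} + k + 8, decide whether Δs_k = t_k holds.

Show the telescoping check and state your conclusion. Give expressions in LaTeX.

valid (s_(k+1) − s_k reduces to t_k)

s_(k+1) = -3*k**4 - 13*k**3 - 17*k**2 - 6*k + 9
s_(k+1) − s_k = -12*k**3 - 21*k**2 - 7*k + 1
(s_(k+1) − s_k) − t_k = 0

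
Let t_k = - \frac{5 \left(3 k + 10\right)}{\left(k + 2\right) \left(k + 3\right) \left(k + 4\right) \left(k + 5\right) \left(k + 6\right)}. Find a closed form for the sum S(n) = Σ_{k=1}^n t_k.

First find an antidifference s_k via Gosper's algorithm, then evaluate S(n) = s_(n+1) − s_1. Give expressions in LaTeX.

Compute t_(k+1)/t_k: get (k + 2)*(3*k + 13)/((k + 7)*(3*k + 10)).
A = k + 2, B = k + 7, C = k + 10/3.
f must satisfy (k + 2)·f(k+1) − (k + 6)·f(k) = k + 10/3.
d = 4 from the (1,1,1) case.
Coefficient equations give f(k) = k*(k + 3)*(k**2 + 11*k + 38)/120.
Certificate R = B(k−1)f/C = k*(k + 3)*(k + 6)*(k**2 + 11*k + 38)/(40*(3*k + 10)) gives s_k = k*(-k**2 - 11*k - 38)/(8*(k**3 + 11*k**2 + 38*k + 40)).
Δs = 5*(-3*k - 10)/(k**5 + 20*k**4 + 155*k**3 + 580*k**2 + 1044*k + 720), as required.
s_(n+1) = (-n**3 - 14*n**2 - 63*n - 50)/(8*(n**3 + 14*n**2 + 63*n + 90)) and s_(1) = -5/72, so S(n) = n*(-n**2 - 14*n - 63)/(18*(n**3 + 14*n**2 + 63*n + 90)).

S(n) = \frac{n \left(- n^{2} - 14 n - 63\right)}{18 \left(n^{3} + 14 n^{2} + 63 n + 90\right)}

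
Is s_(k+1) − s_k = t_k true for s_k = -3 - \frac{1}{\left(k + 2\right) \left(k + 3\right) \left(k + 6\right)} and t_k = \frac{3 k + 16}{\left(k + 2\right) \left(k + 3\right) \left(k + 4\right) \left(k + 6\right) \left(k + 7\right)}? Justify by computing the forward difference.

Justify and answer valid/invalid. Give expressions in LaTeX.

s_(k+1) = -3 - 1/((k + 3)*(k + 4)*(k + 7))
s_(k+1) − s_k = (3*k + 16)/(k**5 + 22*k**4 + 185*k**3 + 740*k**2 + 1404*k + 1008)
(s_(k+1) − s_k) − t_k = 0

valid (s_(k+1) − s_k reduces to t_k)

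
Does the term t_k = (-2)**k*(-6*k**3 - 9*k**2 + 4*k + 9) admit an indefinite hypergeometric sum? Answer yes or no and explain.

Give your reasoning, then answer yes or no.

The ratio is 2*(-6*k**3 - 27*k**2 - 32*k - 2)/(6*k**3 + 9*k**2 - 4*k - 9).
Normal form (A,B,C) = (-2, 1, k**3 + 3*k**2/2 - 2*k/3 - 3/2).
f must satisfy (-2)·f(k+1) − (1)·f(k) = k**3 + 3*k**2/2 - 2*k/3 - 3/2.
Bound: deg f ≤ 3.
Solving with deg f ≤ 3: f(k) = -(k + 1)*(2*k**2 - 3*k - 1)/6.
R(k) = B(k−1)·f(k)/C(k) = -(k + 1)*(2*k**2 - 3*k - 1)/(6*k**3 + 9*k**2 - 4*k - 9); s_k = R·t_k = (-2)**k*(2*k**3 - k**2 - 4*k - 1).
Check: Δs_k = (-2)**k*(-6*k**3 - 9*k**2 + 4*k + 9). ✓

Yes. s_k = (-2)**k*(2*k**3 - k**2 - 4*k - 1).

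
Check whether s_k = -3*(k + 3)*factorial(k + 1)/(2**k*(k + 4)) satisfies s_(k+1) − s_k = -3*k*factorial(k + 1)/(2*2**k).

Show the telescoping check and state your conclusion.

s_(k+1) = -3*(k + 4)*factorial(k + 2)/(2*2**k*(k + 5))
s_(k+1) − s_k = -3*(k**3 + 8*k**2 + 16*k + 2)*factorial(k + 1)/(2*2**k*(k + 4)*(k + 5))
(s_(k+1) − s_k) − t_k = 3*(k**2 + 4*k - 2)*factorial(k + 1)/(2*2**k*(k + 4)*(k + 5))

Invalid: residual 3*(k**2 + 4*k - 2)*factorial(k + 1)/(2*2**k*(k + 4)*(k + 5)) ≠ 0.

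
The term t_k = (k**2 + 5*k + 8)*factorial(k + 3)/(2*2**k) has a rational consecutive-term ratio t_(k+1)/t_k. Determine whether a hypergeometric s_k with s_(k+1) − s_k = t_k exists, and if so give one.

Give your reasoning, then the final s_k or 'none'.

t_(k+1)/t_k = (k + 4)*(5*k + (k + 1)**2 + 13)/(2*(k**2 + 5*k + 8)).
So A=k/2 + 2 and B=1, with C=k**2 + 5*k + 8.
Solve (k/2 + 2)·f(k+1) − (1)·f(k) = k**2 + 5*k + 8.
Degrees (1,0,2) ⇒ d ≤ 1.
Solving with deg f ≤ 1: f(k) = 2*(k + 2).
Then R = B(k−1)f/C = 2*(k + 2)/(k**2 + 5*k + 8), so s_k = R(k)·t_k = (k + 2)*factorial(k + 3)/2**k.
Δs = (k**2 + 5*k + 8)*factorial(k + 3)/(2*2**k), as required.

s_k = (k + 2)*factorial(k + 3)/2**k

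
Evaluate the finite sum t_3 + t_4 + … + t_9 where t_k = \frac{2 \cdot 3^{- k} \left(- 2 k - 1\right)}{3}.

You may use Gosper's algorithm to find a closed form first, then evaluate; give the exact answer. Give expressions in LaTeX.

t_(k+1)/t_k = (2*k + 3)/(3*(2*k + 1)).
So A=1/3 and B=1, with C=k + 1/2.
Solve (1/3)·f(k+1) − (1)·f(k) = k + 1/2.
Bound: deg f ≤ 1.
Coefficient equations give f(k) = -3*(k + 1)/2.
So s_k = (B(k−1)f/C)·t_k = (-3*(k + 1)/(2*k + 1))·t_k = 2*(k + 1)/3**k.
Verify: 2*(-2*k - 1)/(3*3**k) matches t_k.
Telescoping: Σ = s_(10) − s_(3) = 22/59049 − (8/27) = -17474/59049.

Σ = -17474/59049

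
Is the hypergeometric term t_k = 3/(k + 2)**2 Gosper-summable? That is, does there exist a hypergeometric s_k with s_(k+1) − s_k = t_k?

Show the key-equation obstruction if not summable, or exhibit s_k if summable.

No — key equation has no polynomial f.

Step 1: r(k) = (k + 2)**2/(k + 3)**2.
Take A(k)=k**2 + 4*k + 4, B(k)=k**2 + 6*k + 9, C(k)=1.
Key eq: (k**2 + 4*k + 4)·f(k+1) = (k**2 + 4*k + 4)·f(k) + (1).
Degrees (2,2,0) ⇒ d ≤ 0.
Generic f = c0 gives residual -1; -1 = 0 cannot hold, so t_k is not Gosper-summable.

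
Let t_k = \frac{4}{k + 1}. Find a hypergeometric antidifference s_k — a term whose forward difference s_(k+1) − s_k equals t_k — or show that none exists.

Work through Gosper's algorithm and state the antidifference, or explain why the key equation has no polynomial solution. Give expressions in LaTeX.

none — t_k is not Gosper-summable

t_(k+1)/t_k = (k + 1)/(k + 2).
Take A(k)=k + 1, B(k)=k + 2, C(k)=1.
Key eq: (k + 1)·f(k+1) = (k + 1)·f(k) + (1).
From deg A=1, deg B=1, deg C=0: d=0.
f = c0 ⇒ A·f(k+1) − B(k−1)·f(k) − C = -1. The system {-1 = 0} is inconsistent; no antidifference.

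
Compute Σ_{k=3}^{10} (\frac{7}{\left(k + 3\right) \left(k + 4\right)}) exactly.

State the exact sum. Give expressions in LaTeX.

Compute t_(k+1)/t_k: get (k + 3)/(k + 5).
Factor: A=k + 3; B=k + 5; C=1.
Key eq: (k + 3)·f(k+1) = (k + 4)·f(k) + (1).
Bound: deg f ≤ 1.
A polynomial solution: f(k) = k/3.
R(k) = B(k−1)·f(k)/C(k) = k*(k + 4)/3; s_k = R·t_k = 7*k/(3*(k + 3)).
Check: Δs_k = 7/(k**2 + 7*k + 12). ✓
Evaluate s at k=11 and k=3: 11/6 and 7/6; difference 2/3.

Σ = 2/3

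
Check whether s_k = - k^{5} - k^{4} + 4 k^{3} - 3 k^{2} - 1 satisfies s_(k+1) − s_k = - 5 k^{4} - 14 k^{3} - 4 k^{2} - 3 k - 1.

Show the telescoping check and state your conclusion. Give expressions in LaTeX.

Valid: the claim telescopes to t_k.

s_(k+1) = -(k + 1)**5 - (k + 1)**4 + 4*(k + 1)**3 - 3*(k + 1)**2 - 1
s_(k+1) − s_k = -5*k**4 - 14*k**3 - 4*k**2 - 3*k - 1
(s_(k+1) − s_k) − t_k = 0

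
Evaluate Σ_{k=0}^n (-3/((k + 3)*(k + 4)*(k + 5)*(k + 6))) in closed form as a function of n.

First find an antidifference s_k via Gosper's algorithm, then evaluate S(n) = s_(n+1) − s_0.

t_(k+1)/t_k = (k + 3)/(k + 7).
Normal form (A,B,C) = (k + 3, k + 7, 1).
Set up (k + 3)·f(k+1) − (k + 6)·f(k) − (1) = 0.
deg f ≤ 3 (via 1,1,0).
Solve for f: f(k) = k*(k**2 + 12*k + 47)/180 (degree 3 ≤ 3).
Certificate R = B(k−1)f/C = k*(k + 6)*(k**2 + 12*k + 47)/180 gives s_k = k*(-k**2 - 12*k - 47)/(60*(k + 3)*(k + 4)*(k + 5)).
Δs = -3/(k**4 + 18*k**3 + 119*k**2 + 342*k + 360), as required.
s_(n+1) = (-n**3 - 15*n**2 - 74*n - 60)/(60*(n**3 + 15*n**2 + 74*n + 120)) and s_(0) = 0, so S(n) = (-n**3 - 15*n**2 - 74*n - 60)/(60*(n**3 + 15*n**2 + 74*n + 120)).

S(n) = (-n**3 - 15*n**2 - 74*n - 60)/(60*(n**3 + 15*n**2 + 74*n + 120))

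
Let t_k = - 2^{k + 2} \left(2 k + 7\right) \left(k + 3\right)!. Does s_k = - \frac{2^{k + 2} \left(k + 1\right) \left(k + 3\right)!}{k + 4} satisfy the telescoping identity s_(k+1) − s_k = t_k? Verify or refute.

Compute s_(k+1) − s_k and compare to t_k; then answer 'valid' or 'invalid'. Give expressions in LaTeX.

Invalid: residual \frac{12 \cdot 2^{k} \left(k + 3\right) \left(2 k + 9\right) \left(k + 3\right)!}{\left(k + 4\right) \left(k + 5\right)} ≠ 0.

s_(k+1) = -2**(k + 3)*(k + 2)*factorial(k + 4)/(k + 5)
s_(k+1) − s_k = -2**(k + 2)*(2*k**3 + 19*k**2 + 58*k + 59)*factorial(k + 3)/((k + 4)*(k + 5))
(s_(k+1) − s_k) − t_k = 12*2**k*(k + 3)*(2*k + 9)*factorial(k + 3)/((k + 4)*(k + 5))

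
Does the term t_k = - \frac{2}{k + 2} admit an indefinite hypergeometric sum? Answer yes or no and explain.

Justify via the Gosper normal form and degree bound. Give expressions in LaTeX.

The ratio is (k + 2)/(k + 3).
Normal form (A,B,C) = (k + 2, k + 3, 1).
Set up (k + 2)·f(k+1) − (k + 2)·f(k) − (1) = 0.
d = 0 from the (1,1,0) case.
Put f(k) = c0: A·f(k+1) − B(k−1)·f(k) − C = -1; need -1 = 0 — inconsistent ⇒ no f, not summable.

No; the coefficient equations for f are inconsistent.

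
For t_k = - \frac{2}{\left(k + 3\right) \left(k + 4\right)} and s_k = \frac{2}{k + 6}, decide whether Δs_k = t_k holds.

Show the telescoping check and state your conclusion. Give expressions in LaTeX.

Invalid: residual \frac{12 \left(k + 5\right)}{k^{4} + 20 k^{3} + 145 k^{2} + 450 k + 504} ≠ 0.

s_(k+1) = 2/(k + 7)
s_(k+1) − s_k = -2/((k + 6)*(k + 7))
(s_(k+1) − s_k) − t_k = 12*(k + 5)/(k**4 + 20*k**3 + 145*k**2 + 450*k + 504)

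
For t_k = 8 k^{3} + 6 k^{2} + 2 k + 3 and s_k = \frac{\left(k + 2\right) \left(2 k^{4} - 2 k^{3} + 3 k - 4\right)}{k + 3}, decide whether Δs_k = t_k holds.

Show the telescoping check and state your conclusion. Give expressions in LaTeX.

s_(k+1) = (k + 3)*(3*k + 2*(k + 1)**4 - 2*(k + 1)**3 - 1)/(k + 4)
s_(k+1) − s_k = (8*k**5 + 56*k**4 + 108*k**3 + 69*k**2 + 39*k + 23)/(k**2 + 7*k + 12)
(s_(k+1) − s_k) − t_k = (-6*k**4 - 32*k**3 - 20*k**2 - 6*k - 13)/(k**2 + 7*k + 12)

Invalid: residual \frac{- 6 k^{4} - 32 k^{3} - 20 k^{2} - 6 k - 13}{k^{2} + 7 k + 12} ≠ 0.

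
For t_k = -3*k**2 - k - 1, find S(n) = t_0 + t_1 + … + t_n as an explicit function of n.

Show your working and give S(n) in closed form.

S(n) = -n**3 - 2*n**2 - 2*n - 1

Ratio r(k) = (k + 3*(k + 1)**2 + 2)/(3*k**2 + k + 1).
Factor: A=1; B=1; C=k**2 + k/3 + 1/3.
f must satisfy (1)·f(k+1) − (1)·f(k) = k**2 + k/3 + 1/3.
deg f ≤ 3 (via 0,0,2).
Solve for f: f(k) = k*(k**2 - k + 1)/3 (degree 3 ≤ 3).
Certificate R = B(k−1)f/C = k*(k**2 - k + 1)/(3*k**2 + k + 1) gives s_k = k*(-k**2 + k - 1).
s_(k+1) − s_k = -3*k**2 - k - 1 = t_k.
Σ_(k=0)^n t_k = s_(n+1) − s_(0) = (-n**3 - 2*n**2 - 2*n - 1) − (0), i.e. -n**3 - 2*n**2 - 2*n - 1.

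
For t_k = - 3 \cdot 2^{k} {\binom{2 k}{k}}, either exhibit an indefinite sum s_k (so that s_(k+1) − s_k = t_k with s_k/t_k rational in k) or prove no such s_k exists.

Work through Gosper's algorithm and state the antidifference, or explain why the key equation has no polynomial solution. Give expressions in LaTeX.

no hypergeometric antidifference exists

Ratio r(k) = 4*(2*k + 1)/(k + 1).
Normal form (A,B,C) = (8*k + 4, k + 1, 1).
Need (8*k + 4)·f(k+1) − (k)·f(k) = 1.
Degrees (1,1,0) ⇒ d ≤ -1.
d = -1 < 0 ⇒ no nonzero polynomial f; not summable.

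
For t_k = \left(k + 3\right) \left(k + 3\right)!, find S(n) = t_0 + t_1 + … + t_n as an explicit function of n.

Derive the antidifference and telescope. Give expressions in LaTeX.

S(n) = \left(n + 4\right)! - 6

t_(k+1)/t_k = (k + 4)**2/(k + 3).
So A=k + 4 and B=1, with C=k + 3.
Need (k + 4)·f(k+1) − (1)·f(k) = k + 3.
Bound: deg f ≤ 0.
A polynomial solution: f(k) = 1.
So s_k = (B(k−1)f/C)·t_k = (1/(k + 3))·t_k = factorial(k + 3).
Δs = (k + 3)*factorial(k + 3), as required.
Σ_(k=0)^n t_k = s_(n+1) − s_(0) = (factorial(n + 4)) − (6), i.e. factorial(n + 4) - 6.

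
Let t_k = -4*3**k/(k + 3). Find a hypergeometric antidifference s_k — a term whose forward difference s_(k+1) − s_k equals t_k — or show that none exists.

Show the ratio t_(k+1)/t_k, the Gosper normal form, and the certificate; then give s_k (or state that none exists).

The ratio is 3*(k + 3)/(k + 4).
So A=3*k + 9 and B=k + 4, with C=1.
Set up (3*k + 9)·f(k+1) − (k + 3)·f(k) − (1) = 0.
deg f ≤ -1 (via 1,1,0).
deg f ≤ -1 is impossible — no certificate.

not Gosper-summable; s_k does not exist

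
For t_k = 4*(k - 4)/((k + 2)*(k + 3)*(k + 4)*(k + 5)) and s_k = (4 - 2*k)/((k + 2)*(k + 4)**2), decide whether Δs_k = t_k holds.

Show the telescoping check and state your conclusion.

s_(k+1) = 2*(1 - k)/((k + 3)*(k + 5)**2)
s_(k+1) − s_k = 2*((1 - k)*(k + 2)*(k + 4)**2 + (k - 2)*(k + 3)*(k + 5)**2)/((k + 2)*(k + 3)*(k + 4)**2*(k + 5)**2)
(s_(k+1) − s_k) − t_k = 6*(-k**2 - k + 14)/(k**6 + 23*k**5 + 217*k**4 + 1073*k**3 + 2926*k**2 + 4160*k + 2400)

Invalid: residual 6*(-k**2 - k + 14)/(k**6 + 23*k**5 + 217*k**4 + 1073*k**3 + 2926*k**2 + 4160*k + 2400) ≠ 0.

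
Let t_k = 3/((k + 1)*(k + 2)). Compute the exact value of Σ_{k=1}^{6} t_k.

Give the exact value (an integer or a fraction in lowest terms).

Σ = 9/8

Compute t_(k+1)/t_k: get (k + 1)/(k + 3).
Normal form (A,B,C) = (k + 1, k + 3, 1).
Key eq: (k + 1)·f(k+1) = (k + 2)·f(k) + (1).
deg f ≤ 1 (via 1,1,0).
Coefficient equations give f(k) = k.
R(k) = B(k−1)·f(k)/C(k) = k*(k + 2); s_k = R·t_k = 3*k/(k + 1).
Δs = 3/(k**2 + 3*k + 2), as required.
Evaluate s at k=7 and k=1: 21/8 and 3/2; difference 9/8.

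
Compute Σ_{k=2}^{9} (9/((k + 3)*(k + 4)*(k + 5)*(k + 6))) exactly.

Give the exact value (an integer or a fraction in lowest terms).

The ratio is (k + 3)/(k + 7).
A = k + 3, B = k + 7, C = 1.
Need (k + 3)·f(k+1) − (k + 6)·f(k) = 1.
Degrees (1,1,0) ⇒ d ≤ 3.
Match coefficients ⇒ f(k) = k*(k**2 + 12*k + 47)/180.
Get s_k = R·t_k = k*(k**2 + 12*k + 47)/(20*(k + 3)*(k + 4)*(k + 5)) with R(k) = B(k−1)f(k)/C(k) = k*(k + 6)*(k**2 + 12*k + 47)/180.
s_(k+1) − s_k = 9/(k**4 + 18*k**3 + 119*k**2 + 342*k + 360) = t_k.
Evaluate s at k=10 and k=2: 89/1820 and 1/28; difference 6/455.

Σ = 6/455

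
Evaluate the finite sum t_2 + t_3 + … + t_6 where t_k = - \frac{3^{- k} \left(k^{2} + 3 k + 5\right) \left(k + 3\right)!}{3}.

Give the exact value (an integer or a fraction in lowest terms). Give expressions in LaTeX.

Σ = -357320/27

Compute t_(k+1)/t_k: get (k + 4)*(3*k + (k + 1)**2 + 8)/(3*(k**2 + 3*k + 5)).
Take A(k)=k/3 + 4/3, B(k)=1, C(k)=k**2 + 3*k + 5.
Key eq: (k/3 + 4/3)·f(k+1) = (1)·f(k) + (k**2 + 3*k + 5).
deg f ≤ 1 (via 1,0,2).
Match coefficients ⇒ f(k) = 3*(k + 1).
Certificate R = B(k−1)f/C = 3*(k + 1)/(k**2 + 3*k + 5) gives s_k = -(k + 1)*factorial(k + 3)/3**k.
s_(k+1) − s_k = -(k**2 + 3*k + 5)*factorial(k + 3)/(3*3**k) = t_k.
Sum = s_(7) − s_(2); s_(7) = -358400/27, s_(2) = -40 ⇒ -357320/27.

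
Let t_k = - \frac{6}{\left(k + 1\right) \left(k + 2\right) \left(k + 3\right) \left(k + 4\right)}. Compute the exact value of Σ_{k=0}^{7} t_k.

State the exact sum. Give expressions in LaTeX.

Σ = -164/495

Compute t_(k+1)/t_k: get (k + 1)/(k + 5).
So A=k + 1 and B=k + 5, with C=1.
Need (k + 1)·f(k+1) − (k + 4)·f(k) = 1.
Bound: deg f ≤ 3.
Solve for f: f(k) = k*(k**2 + 6*k + 11)/18 (degree 3 ≤ 3).
R(k) = B(k−1)·f(k)/C(k) = k*(k + 4)*(k**2 + 6*k + 11)/18; s_k = R·t_k = k*(-k**2 - 6*k - 11)/(3*(k + 1)*(k + 2)*(k + 3)).
Check: Δs_k = -6/(k**4 + 10*k**3 + 35*k**2 + 50*k + 24). ✓
Telescoping: Σ = s_(8) − s_(0) = -164/495 − (0) = -164/495.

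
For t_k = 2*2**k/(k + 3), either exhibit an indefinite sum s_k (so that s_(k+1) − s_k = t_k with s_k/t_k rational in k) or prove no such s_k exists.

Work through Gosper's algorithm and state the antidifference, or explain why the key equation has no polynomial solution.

no hypergeometric antidifference exists

Step 1: r(k) = 2*(k + 3)/(k + 4).
So A=2*k + 6 and B=k + 4, with C=1.
Need (2*k + 6)·f(k+1) − (k + 3)·f(k) = 1.
From deg A=1, deg B=1, deg C=0: d=-1.
d = -1 < 0 ⇒ no nonzero polynomial f; not summable.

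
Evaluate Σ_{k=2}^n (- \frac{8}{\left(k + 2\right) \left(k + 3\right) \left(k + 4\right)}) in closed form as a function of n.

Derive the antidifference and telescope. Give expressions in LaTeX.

S(n) = \frac{- n^{2} - 7 n + 8}{5 \left(n^{2} + 7 n + 12\right)}

Ratio r(k) = (k + 2)/(k + 5).
Factor: A=k + 2; B=k + 5; C=1.
Need (k + 2)·f(k+1) − (k + 4)·f(k) = 1.
Degrees (1,1,0) ⇒ d ≤ 2.
Coefficient equations give f(k) = k*(k + 5)/12.
Get s_k = R·t_k = 2*k*(-k - 5)/(3*(k + 2)*(k + 3)) with R(k) = B(k−1)f(k)/C(k) = k*(k + 4)*(k + 5)/12.
s_(k+1) − s_k = -8/(k**3 + 9*k**2 + 26*k + 24) = t_k.
Telescope: S(n) = s_(n+1) − s_(2) = 2*(-n**2 - 7*n - 6)/(3*(n**2 + 7*n + 12)) − (-7/15) = (-n**2 - 7*n + 8)/(5*(n**2 + 7*n + 12)).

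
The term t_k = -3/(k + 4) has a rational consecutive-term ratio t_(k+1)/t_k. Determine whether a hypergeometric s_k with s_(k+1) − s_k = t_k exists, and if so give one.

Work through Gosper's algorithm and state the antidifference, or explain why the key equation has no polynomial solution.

t_(k+1)/t_k = (k + 4)/(k + 5).
So A=k + 4 and B=k + 5, with C=1.
Key eq: (k + 4)·f(k+1) = (k + 4)·f(k) + (1).
Degrees (1,1,0) ⇒ d ≤ 0.
Write f(k) = c0. Then LHS − RHS = -1, requiring -1 = 0: contradictory. No certificate.

no hypergeometric antidifference exists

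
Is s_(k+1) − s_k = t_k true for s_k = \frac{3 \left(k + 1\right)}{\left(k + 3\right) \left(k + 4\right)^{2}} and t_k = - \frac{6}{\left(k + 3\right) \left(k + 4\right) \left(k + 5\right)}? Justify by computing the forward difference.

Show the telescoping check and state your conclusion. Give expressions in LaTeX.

Invalid: residual \frac{9 \left(3 k + 13\right)}{k^{5} + 21 k^{4} + 175 k^{3} + 723 k^{2} + 1480 k + 1200} ≠ 0.

s_(k+1) = 3*(k + 2)/((k + 4)*(k + 5)**2)
s_(k+1) − s_k = 3*(-2*k**2 - 9*k - 1)/(k**5 + 21*k**4 + 175*k**3 + 723*k**2 + 1480*k + 1200)
(s_(k+1) − s_k) − t_k = 9*(3*k + 13)/(k**5 + 21*k**4 + 175*k**3 + 723*k**2 + 1480*k + 1200)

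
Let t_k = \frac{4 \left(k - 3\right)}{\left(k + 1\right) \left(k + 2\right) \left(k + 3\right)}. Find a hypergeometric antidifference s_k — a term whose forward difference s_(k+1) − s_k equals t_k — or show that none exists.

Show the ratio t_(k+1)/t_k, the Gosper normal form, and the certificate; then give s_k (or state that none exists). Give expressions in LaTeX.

The ratio is (k - 2)*(k + 1)/((k - 3)*(k + 4)).
A = k + 1, B = k + 4, C = k - 3.
Set up (k + 1)·f(k+1) − (k + 3)·f(k) − (k - 3) = 0.
From deg A=1, deg B=1, deg C=1: d=2.
A polynomial solution: f(k) = -k*(k + 5)/2.
R(k) = B(k−1)·f(k)/C(k) = -k*(k + 3)*(k + 5)/(2*(k - 3)); s_k = R·t_k = 2*k*(-k - 5)/((k + 1)*(k + 2)).
Verify: 4*(k - 3)/(k**3 + 6*k**2 + 11*k + 6) matches t_k.

s_k = \frac{2 k \left(- k - 5\right)}{\left(k + 1\right) \left(k + 2\right)}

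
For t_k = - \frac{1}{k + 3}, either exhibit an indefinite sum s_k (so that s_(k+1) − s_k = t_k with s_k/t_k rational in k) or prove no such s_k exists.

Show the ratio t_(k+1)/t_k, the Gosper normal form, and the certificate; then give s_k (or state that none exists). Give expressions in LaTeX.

no hypergeometric antidifference exists

t_(k+1)/t_k = (k + 3)/(k + 4).
Normal form (A,B,C) = (k + 3, k + 4, 1).
Need (k + 3)·f(k+1) − (k + 3)·f(k) = 1.
deg f ≤ 0 (via 1,1,0).
Generic f = c0 gives residual -1; -1 = 0 cannot hold, so t_k is not Gosper-summable.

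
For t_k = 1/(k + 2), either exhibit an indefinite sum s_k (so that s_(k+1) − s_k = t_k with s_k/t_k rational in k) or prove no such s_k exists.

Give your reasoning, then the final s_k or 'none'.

The ratio is (k + 2)/(k + 3).
So A=k + 2 and B=k + 3, with C=1.
f must satisfy (k + 2)·f(k+1) − (k + 2)·f(k) = 1.
deg f ≤ 0 (via 1,1,0).
Put f(k) = c0: A·f(k+1) − B(k−1)·f(k) − C = -1; need -1 = 0 — inconsistent ⇒ no f, not summable.

none (Gosper's algorithm certifies no s_k)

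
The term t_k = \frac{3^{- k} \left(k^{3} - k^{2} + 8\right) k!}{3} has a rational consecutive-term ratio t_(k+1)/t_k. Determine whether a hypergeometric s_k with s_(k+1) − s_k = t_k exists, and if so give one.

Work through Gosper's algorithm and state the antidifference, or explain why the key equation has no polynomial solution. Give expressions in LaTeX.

Ratio r(k) = (k + 1)*((k + 1)**3 - (k + 1)**2 + 8)/(3*(k**3 - k**2 + 8)).
So A=k/3 + 1/3 and B=1, with C=k**3 - k**2 + 8.
Key eq: (k/3 + 1/3)·f(k+1) = (1)·f(k) + (k**3 - k**2 + 8).
Bound: deg f ≤ 2.
Match coefficients ⇒ f(k) = 3*(k**2 - k - 4).
So s_k = (B(k−1)f/C)·t_k = (3*(k**2 - k - 4)/(k**3 - k**2 + 8))·t_k = (k**2 - k - 4)*factorial(k)/3**k.
Check: Δs_k = (k**3 - k**2 + 8)*factorial(k)/(3*3**k). ✓

s_k = 3^{- k} \left(k^{2} - k - 4\right) k!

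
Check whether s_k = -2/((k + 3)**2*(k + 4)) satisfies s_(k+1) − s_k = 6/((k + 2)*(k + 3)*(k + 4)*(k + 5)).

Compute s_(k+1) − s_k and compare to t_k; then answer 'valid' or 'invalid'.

s_(k+1) = -2/((k + 4)**2*(k + 5))
s_(k+1) − s_k = 2*(3*k + 11)/(k**5 + 19*k**4 + 143*k**3 + 533*k**2 + 984*k + 720)
(s_(k+1) − s_k) − t_k = 4*(-2*k - 7)/(k**6 + 21*k**5 + 181*k**4 + 819*k**3 + 2050*k**2 + 2688*k + 1440)

Invalid: residual 4*(-2*k - 7)/(k**6 + 21*k**5 + 181*k**4 + 819*k**3 + 2050*k**2 + 2688*k + 1440) ≠ 0.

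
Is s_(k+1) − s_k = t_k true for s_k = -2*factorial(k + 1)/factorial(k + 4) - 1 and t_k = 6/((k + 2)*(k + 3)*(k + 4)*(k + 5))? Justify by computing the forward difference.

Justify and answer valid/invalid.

valid (s_(k+1) − s_k reduces to t_k)

s_(k+1) = -2*factorial(k + 2)/factorial(k + 5) - 1
s_(k+1) − s_k = 6/((k + 2)*(k + 3)*(k + 4)*(k + 5))
(s_(k+1) − s_k) − t_k = 0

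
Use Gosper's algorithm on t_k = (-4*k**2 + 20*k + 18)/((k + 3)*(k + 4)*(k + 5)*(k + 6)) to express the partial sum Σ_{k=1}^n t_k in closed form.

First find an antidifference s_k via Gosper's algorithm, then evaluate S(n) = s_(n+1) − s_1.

S(n) = n*(-n**2 + 33*n + 70)/(12*(n**3 + 15*n**2 + 74*n + 120))

Step 1: r(k) = (2*k**3 - 35*k - 51)/(2*k**3 + 4*k**2 - 79*k - 63).
Gosper form: A/B · C(k+1)/C(k) with A=k + 3, B=k + 7, C=k**2 - 5*k - 9/2.
f must satisfy (k + 3)·f(k+1) − (k + 6)·f(k) = k**2 - 5*k - 9/2.
deg f ≤ 3 (via 1,1,2).
Solving with deg f ≤ 3: f(k) = k*(k**2 - 108*k - 73)/120.
Then R = B(k−1)f/C = k*(k + 6)*(k**2 - 108*k - 73)/(60*(2*k**2 - 10*k - 9)), so s_k = R(k)·t_k = k*(-k**2 + 108*k + 73)/(30*(k + 3)*(k + 4)*(k + 5)).
s_(k+1) − s_k = 2*(-2*k**2 + 10*k + 9)/(k**4 + 18*k**3 + 119*k**2 + 342*k + 360) = t_k.
Σ_(k=1)^n t_k = s_(n+1) − s_(1) = ((-n**3 + 105*n**2 + 286*n + 180)/(30*(n**3 + 15*n**2 + 74*n + 120))) − (1/20), i.e. n*(-n**2 + 33*n + 70)/(12*(n**3 + 15*n**2 + 74*n + 120)).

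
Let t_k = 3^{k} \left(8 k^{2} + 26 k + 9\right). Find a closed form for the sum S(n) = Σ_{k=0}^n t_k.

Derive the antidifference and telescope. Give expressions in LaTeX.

S(n) = 12 \cdot 3^{n} n^{2} + 27 \cdot 3^{n} n + 6 \cdot 3^{n} + 3

The ratio is 3*(8*k**2 + 42*k + 43)/(8*k**2 + 26*k + 9).
A = 3, B = 1, C = k**2 + 13*k/4 + 9/8.
Key eq: (3)·f(k+1) = (1)·f(k) + (k**2 + 13*k/4 + 9/8).
Degrees (0,0,2) ⇒ d ≤ 2.
Solving with deg f ≤ 2: f(k) = (k + 1)*(4*k - 3)/8.
Certificate R = B(k−1)f/C = (k + 1)*(4*k - 3)/(8*k**2 + 26*k + 9) gives s_k = 3**k*(4*k**2 + k - 3).
Verify: 3**k*(8*k**2 + 26*k + 9) matches t_k.
Evaluate: s_(n+1) = 3**(n + 1)*(4*n**2 + 9*n + 2); subtract s_(0) = -3 ⇒ S(n) = 12*3**n*n**2 + 27*3**n*n + 6*3**n + 3.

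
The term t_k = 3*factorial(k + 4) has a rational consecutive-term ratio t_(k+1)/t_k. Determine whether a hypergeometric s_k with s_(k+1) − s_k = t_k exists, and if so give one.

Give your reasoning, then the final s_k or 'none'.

not Gosper-summable; s_k does not exist

Compute t_(k+1)/t_k: get k + 5.
Factor: A=k + 5; B=1; C=1.
Key eq: (k + 5)·f(k+1) = (1)·f(k) + (1).
deg f ≤ -1 (via 1,0,0).
d = -1 < 0 ⇒ no nonzero polynomial f; not summable.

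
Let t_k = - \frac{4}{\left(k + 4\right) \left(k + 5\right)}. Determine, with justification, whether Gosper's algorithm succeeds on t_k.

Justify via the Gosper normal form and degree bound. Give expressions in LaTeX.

The ratio is (k + 4)/(k + 6).
Take A(k)=k + 4, B(k)=k + 6, C(k)=1.
Key eq: (k + 4)·f(k+1) = (k + 5)·f(k) + (1).
deg f ≤ 1 (via 1,1,0).
A polynomial solution: f(k) = k/4.
Get s_k = R·t_k = -k/(k + 4) with R(k) = B(k−1)f(k)/C(k) = k*(k + 5)/4.
Verify: -4/(k**2 + 9*k + 20) matches t_k.

Yes. s_k = - \frac{k}{k + 4}.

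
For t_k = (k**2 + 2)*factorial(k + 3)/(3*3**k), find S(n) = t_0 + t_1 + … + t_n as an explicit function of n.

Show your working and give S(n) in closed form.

S(n) = 12 + n*factorial(n + 4)/(3*3**n) - factorial(n + 4)/(3*3**n)

Compute t_(k+1)/t_k: get (k + 4)*((k + 1)**2 + 2)/(3*(k**2 + 2)).
Gosper form: A/B · C(k+1)/C(k) with A=k/3 + 4/3, B=1, C=k**2 + 2.
Key eq: (k/3 + 4/3)·f(k+1) = (1)·f(k) + (k**2 + 2).
deg f ≤ 1 (via 1,0,2).
Coefficient equations give f(k) = 3*(k - 2).
R(k) = B(k−1)·f(k)/C(k) = 3*(k - 2)/(k**2 + 2); s_k = R·t_k = (k - 2)*factorial(k + 3)/3**k.
Δs = (k**2 + 2)*factorial(k + 3)/(3*3**k), as required.
Evaluate: s_(n+1) = 3**(-n - 1)*(n - 1)*factorial(n + 4); subtract s_(0) = -12 ⇒ S(n) = 12 + n*factorial(n + 4)/(3*3**n) - factorial(n + 4)/(3*3**n).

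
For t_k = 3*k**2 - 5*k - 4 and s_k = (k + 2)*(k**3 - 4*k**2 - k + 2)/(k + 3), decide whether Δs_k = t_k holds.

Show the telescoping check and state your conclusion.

s_(k+1) = (k**4 + 2*k**3 - 9*k**2 - 20*k - 6)/(k + 4)
s_(k+1) − s_k = (3*k**4 + 14*k**3 - 11*k**2 - 70*k - 34)/(k**2 + 7*k + 12)
(s_(k+1) − s_k) − t_k = 2*(-k**3 - 4*k**2 + 9*k + 7)/(k**2 + 7*k + 12)

Invalid: residual 2*(-k**3 - 4*k**2 + 9*k + 7)/(k**2 + 7*k + 12) ≠ 0.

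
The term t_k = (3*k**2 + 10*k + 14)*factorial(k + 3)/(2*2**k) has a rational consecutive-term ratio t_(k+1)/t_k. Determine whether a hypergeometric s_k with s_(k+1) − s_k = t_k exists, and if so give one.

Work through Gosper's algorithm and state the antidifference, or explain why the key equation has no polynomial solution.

s_k = (3*k + 1)*factorial(k + 3)/2**k

Ratio r(k) = (k + 4)*(10*k + 3*(k + 1)**2 + 24)/(2*(3*k**2 + 10*k + 14)).
A = k/2 + 2, B = 1, C = k**2 + 10*k/3 + 14/3.
Solve (k/2 + 2)·f(k+1) − (1)·f(k) = k**2 + 10*k/3 + 14/3.
From deg A=1, deg B=0, deg C=2: d=1.
A polynomial solution: f(k) = 2*(3*k + 1)/3.
Then R = B(k−1)f/C = 2*(3*k + 1)/(3*k**2 + 10*k + 14), so s_k = R(k)·t_k = (3*k + 1)*factorial(k + 3)/2**k.
Verify: (3*k**2 + 10*k + 14)*factorial(k + 3)/(2*2**k) matches t_k.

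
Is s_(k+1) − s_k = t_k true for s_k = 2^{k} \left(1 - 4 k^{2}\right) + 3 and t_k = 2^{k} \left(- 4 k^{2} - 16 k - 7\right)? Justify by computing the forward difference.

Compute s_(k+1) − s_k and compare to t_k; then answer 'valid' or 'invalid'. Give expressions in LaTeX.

valid; difference matches t_k

s_(k+1) = 2**(k + 1)*(1 - 4*(k + 1)**2) + 3
s_(k+1) − s_k = 2**k*(-4*k**2 - 16*k - 7)
(s_(k+1) − s_k) − t_k = 0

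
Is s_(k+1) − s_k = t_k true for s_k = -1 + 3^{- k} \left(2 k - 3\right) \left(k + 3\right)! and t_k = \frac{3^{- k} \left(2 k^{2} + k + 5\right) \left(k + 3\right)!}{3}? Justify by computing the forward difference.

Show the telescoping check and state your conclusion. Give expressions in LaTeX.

s_(k+1) = 3**(-k - 1)*(2*k - 1)*factorial(k + 4) - 1
s_(k+1) − s_k = (2*k**2 + k + 5)*factorial(k + 3)/(3*3**k)
(s_(k+1) − s_k) − t_k = 0

Valid — Δs_k = t_k.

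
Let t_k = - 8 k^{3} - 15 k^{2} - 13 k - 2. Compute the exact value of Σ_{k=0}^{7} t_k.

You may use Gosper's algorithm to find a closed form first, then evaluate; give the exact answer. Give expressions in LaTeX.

Ratio r(k) = (8*k**3 + 39*k**2 + 67*k + 38)/(8*k**3 + 15*k**2 + 13*k + 2).
A = 1, B = 1, C = k**3 + 15*k**2/8 + 13*k/8 + 1/4.
Key eq: (1)·f(k+1) = (1)·f(k) + (k**3 + 15*k**2/8 + 13*k/8 + 1/4).
Degrees (0,0,3) ⇒ d ≤ 4.
A polynomial solution: f(k) = k*(2*k**3 + k**2 + k - 2)/8.
Get s_k = R·t_k = k*(-2*k**3 - k**2 - k + 2) with R(k) = B(k−1)f(k)/C(k) = k*(2*k**3 + k**2 + k - 2)/(8*k**3 + 15*k**2 + 13*k + 2).
s_(k+1) − s_k = -8*k**3 - 15*k**2 - 13*k - 2 = t_k.
Sum = s_(8) − s_(0); s_(8) = -8752, s_(0) = 0 ⇒ -8752.

Σ = -8752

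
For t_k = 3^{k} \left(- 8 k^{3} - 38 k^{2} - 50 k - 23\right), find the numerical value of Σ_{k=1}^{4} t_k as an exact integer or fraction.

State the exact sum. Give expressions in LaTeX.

Σ = -131928

r(k) = 3*(8*k**3 + 62*k**2 + 150*k + 119)/(8*k**3 + 38*k**2 + 50*k + 23) after simplifying.
A = 3, B = 1, C = k**3 + 19*k**2/4 + 25*k/4 + 23/8.
Set up (3)·f(k+1) − (1)·f(k) − (k**3 + 19*k**2/4 + 25*k/4 + 23/8) = 0.
deg f ≤ 3 (via 0,0,3).
Solve for f: f(k) = (4*k**3 + k**2 + 4*k - 2)/8 (degree 3 ≤ 3).
Certificate R = B(k−1)f/C = (4*k**3 + k**2 + 4*k - 2)/(8*k**3 + 38*k**2 + 50*k + 23) gives s_k = 3**k*(-4*k**3 - k**2 - 4*k + 2).
s_(k+1) − s_k = 3**k*(-8*k**3 - 38*k**2 - 50*k - 23) = t_k.
Evaluate s at k=5 and k=1: -131949 and -21; difference -131928.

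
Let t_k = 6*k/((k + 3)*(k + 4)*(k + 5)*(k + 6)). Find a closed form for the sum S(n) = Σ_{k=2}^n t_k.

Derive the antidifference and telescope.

Compute t_(k+1)/t_k: get (k + 1)*(k + 3)/(k*(k + 7)).
Take A(k)=k + 3, B(k)=k + 7, C(k)=k.
Solve (k + 3)·f(k+1) − (k + 6)·f(k) = k.
Bound: deg f ≤ 3.
Solving with deg f ≤ 3: f(k) = k*(k - 1)*(k + 13)/120.
Get s_k = R·t_k = k*(k**2 + 12*k - 13)/(20*(k + 3)*(k + 4)*(k + 5)) with R(k) = B(k−1)f(k)/C(k) = (k - 1)*(k + 6)*(k + 13)/120.
Check: Δs_k = 6*k/(k**4 + 18*k**3 + 119*k**2 + 342*k + 360). ✓
Evaluate: s_(n+1) = n*(n**2 + 15*n + 14)/(20*(n**3 + 15*n**2 + 74*n + 120)); subtract s_(2) = 1/140 ⇒ S(n) = 3*(n**3 + 15*n**2 + 4*n - 20)/(70*(n**3 + 15*n**2 + 74*n + 120)).

S(n) = 3*(n**3 + 15*n**2 + 4*n - 20)/(70*(n**3 + 15*n**2 + 74*n + 120))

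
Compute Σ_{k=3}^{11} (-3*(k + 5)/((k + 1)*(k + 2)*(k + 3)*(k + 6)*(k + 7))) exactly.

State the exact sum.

Compute t_(k+1)/t_k: get (k + 1)*(k + 6)**2/((k + 4)*(k + 5)*(k + 8)).
Gosper form: A/B · C(k+1)/C(k) with A=k + 1, B=k + 8, C=k**3 + 14*k**2 + 65*k + 100.
Key eq: (k + 1)·f(k+1) = (k + 7)·f(k) + (k**3 + 14*k**2 + 65*k + 100).
d = 6 from the (1,1,3) case.
Solve for f: f(k) = k*(k + 3)*(k + 4)**2*(k + 5)**2/36 (degree 6 ≤ 6).
So s_k = (B(k−1)f/C)·t_k = (k*(k + 3)*(k + 4)*(k + 7)/36)·t_k = k*(-k**2 - 9*k - 20)/(12*(k**3 + 9*k**2 + 20*k + 12)).
Verify: 3*(-k - 5)/(k**5 + 19*k**4 + 131*k**3 + 401*k**2 + 540*k + 252) matches t_k.
Sum = s_(12) − s_(3); s_(12) = -68/819, s_(3) = -7/90 ⇒ -43/8190.

Σ = -43/8190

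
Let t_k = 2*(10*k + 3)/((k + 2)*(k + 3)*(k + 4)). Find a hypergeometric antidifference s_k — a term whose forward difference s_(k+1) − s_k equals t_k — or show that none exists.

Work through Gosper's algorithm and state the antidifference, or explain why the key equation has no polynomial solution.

s_k = k*(23*k - 5)/(6*(k + 2)*(k + 3))

t_(k+1)/t_k = (k + 2)*(10*k + 13)/((k + 5)*(10*k + 3)).
So A=k + 2 and B=k + 5, with C=k + 3/10.
Solve (k + 2)·f(k+1) − (k + 4)·f(k) = k + 3/10.
d = 2 from the (1,1,1) case.
Solve for f: f(k) = k*(23*k - 5)/120 (degree 2 ≤ 2).
Get s_k = R·t_k = k*(23*k - 5)/(6*(k + 2)*(k + 3)) with R(k) = B(k−1)f(k)/C(k) = k*(k + 4)*(23*k - 5)/(12*(10*k + 3)).
Δs = 2*(10*k + 3)/(k**3 + 9*k**2 + 26*k + 24), as required.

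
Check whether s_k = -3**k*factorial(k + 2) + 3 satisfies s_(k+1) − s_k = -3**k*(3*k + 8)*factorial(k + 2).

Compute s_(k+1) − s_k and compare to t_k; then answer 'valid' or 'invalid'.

Valid: the claim telescopes to t_k.

s_(k+1) = -3**(k + 1)*factorial(k + 3) + 3
s_(k+1) − s_k = -3**k*(3*k + 8)*factorial(k + 2)
(s_(k+1) − s_k) − t_k = 0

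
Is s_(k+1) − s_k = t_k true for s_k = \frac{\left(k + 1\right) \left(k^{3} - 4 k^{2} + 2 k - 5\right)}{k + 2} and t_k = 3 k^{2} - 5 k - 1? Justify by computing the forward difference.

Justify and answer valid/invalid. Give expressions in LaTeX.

Invalid: residual \frac{- 2 k^{3} - 5 k^{2} + 13 k - 3}{k^{2} + 5 k + 6} ≠ 0.

s_(k+1) = (k**4 + k**3 - 5*k**2 - 12*k - 12)/(k + 3)
s_(k+1) − s_k = (3*k**4 + 8*k**3 - 13*k**2 - 22*k - 9)/(k**2 + 5*k + 6)
(s_(k+1) − s_k) − t_k = (-2*k**3 - 5*k**2 + 13*k - 3)/(k**2 + 5*k + 6)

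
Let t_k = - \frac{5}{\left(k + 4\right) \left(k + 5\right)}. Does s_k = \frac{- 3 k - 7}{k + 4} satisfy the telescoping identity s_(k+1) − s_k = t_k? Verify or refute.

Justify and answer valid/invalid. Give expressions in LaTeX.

valid (s_(k+1) − s_k reduces to t_k)

s_(k+1) = (-3*k - 10)/(k + 5)
s_(k+1) − s_k = -5/(k**2 + 9*k + 20)
(s_(k+1) − s_k) − t_k = 0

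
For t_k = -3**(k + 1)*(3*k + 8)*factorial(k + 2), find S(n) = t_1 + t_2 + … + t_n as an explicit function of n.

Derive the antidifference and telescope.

S(n) = -9*3**n*factorial(n + 3) + 54

Step 1: r(k) = 3*(k + 3)*(3*k + 11)/(3*k + 8).
So A=3*k + 9 and B=1, with C=k + 8/3.
Solve (3*k + 9)·f(k+1) − (1)·f(k) = k + 8/3.
d = 0 from the (1,0,1) case.
Solving with deg f ≤ 0: f(k) = 1/3.
Get s_k = R·t_k = -3**(k + 1)*factorial(k + 2) with R(k) = B(k−1)f(k)/C(k) = 1/(3*k + 8).
s_(k+1) − s_k = -3**(k + 1)*(3*k + 8)*factorial(k + 2) = t_k.
Telescope: S(n) = s_(n+1) − s_(1) = -3**(n + 2)*factorial(n + 3) − (-54) = -9*3**n*factorial(n + 3) + 54.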